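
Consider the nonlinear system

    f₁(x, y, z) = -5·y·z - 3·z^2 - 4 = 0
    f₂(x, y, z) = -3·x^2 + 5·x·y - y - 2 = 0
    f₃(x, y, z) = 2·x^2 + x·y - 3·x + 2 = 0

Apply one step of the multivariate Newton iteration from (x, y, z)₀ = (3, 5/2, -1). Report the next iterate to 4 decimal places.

(1.6423, 1.5380, -0.8938)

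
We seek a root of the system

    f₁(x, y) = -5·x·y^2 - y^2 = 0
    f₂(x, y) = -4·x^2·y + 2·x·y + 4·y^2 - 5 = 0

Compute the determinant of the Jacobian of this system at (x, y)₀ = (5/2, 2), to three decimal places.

-1864.000

J = [[-5·y^2, -10·x·y - 2·y], [-8·x·y + 2·y, -4·x^2 + 2·x + 8·y]].
At the point, J = [[-20.000, -54.000], [-36.000, -4.000]].
det J = -1864.000.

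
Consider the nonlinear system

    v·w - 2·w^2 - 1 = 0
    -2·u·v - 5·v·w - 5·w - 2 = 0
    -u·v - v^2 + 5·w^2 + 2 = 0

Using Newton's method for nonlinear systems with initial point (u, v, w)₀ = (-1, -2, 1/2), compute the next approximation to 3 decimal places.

At (-1, -2, 1/2): F = (-2.500, -3.500, -2.750).
Jacobian J = [[0, w, v - 4·w], [-2·v, -2·u - 5·w, -5·v - 5], [-v, -u - 2·v, 10·w]].
At the point, J = [[0.000, 0.500, -4.000], [4.000, -0.500, 5.000], [2.000, 5.000, 5.000]] (det J = -89.000).
Solving J·Δ = −F gives Δ = (1.642, 0.461, -0.567).
Then the next iterate is (u, v, w)₁ = (0.642, -1.539, -0.067).

(0.642, -1.539, -0.067)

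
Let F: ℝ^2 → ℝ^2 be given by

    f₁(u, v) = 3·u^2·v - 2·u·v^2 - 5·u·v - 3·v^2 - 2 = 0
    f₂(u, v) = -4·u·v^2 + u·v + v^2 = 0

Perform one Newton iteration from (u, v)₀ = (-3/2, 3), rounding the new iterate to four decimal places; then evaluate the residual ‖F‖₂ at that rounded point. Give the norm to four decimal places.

20.8560

At (-3/2, 3): F = (40.7500, 58.5000).
Jacobian J = [[6·u·v - 2·v^2 - 5·v, 3·u^2 - 4·u·v - 5·u - 6·v], [-4·v^2 + v, -8·u·v + u + 2·v]].
At the point, J = [[-60.0000, 14.2500], [-33.0000, 40.5000]] (det J = -1959.7500).
Solving J·Δ = −F gives Δ = (0.4168, -1.1049).
Then the next iterate is (u, v)₁ = (-1.0832, 1.8951).
Re-evaluating at (-1.0832, 1.8951): F = (11.940756, 17.099467), so ‖F‖₂ = 20.8560.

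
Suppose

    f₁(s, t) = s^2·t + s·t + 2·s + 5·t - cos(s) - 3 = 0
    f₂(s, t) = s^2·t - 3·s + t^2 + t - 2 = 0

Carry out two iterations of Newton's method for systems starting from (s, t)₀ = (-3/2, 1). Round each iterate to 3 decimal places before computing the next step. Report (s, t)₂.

At (-3/2, 1): F = (-0.32074, 6.750).
Jacobian J = [[2·s·t + t + sin(s) + 2, s^2 + s + 5], [2·s·t - 3, s^2 + 2·t + 1]].
At the point, J = [[-0.99749, 5.750], [-6.000, 5.250]] (det J = 29.26315).
Solving J·Δ = −F gives Δ = (1.384, 0.296).
Then the next iterate is (s, t)₁ = (-0.116, 1.296).
Round to (-0.116, 1.296) and repeat: F = (2.12182, 1.34105), J = [[2.87959, 4.89746], [-3.30067, 3.60546]].
Δ = (-0.041, -0.409), so (s, t)₂ = (-0.157, 0.887).

(-0.157, 0.887)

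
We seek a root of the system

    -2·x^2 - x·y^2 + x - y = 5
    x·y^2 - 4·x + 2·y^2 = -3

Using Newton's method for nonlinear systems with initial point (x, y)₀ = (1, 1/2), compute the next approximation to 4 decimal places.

At (1, 1/2): F = (-6.7500, -0.2500).
Jacobian J = [[-4·x - y^2 + 1, -2·x·y - 1], [y^2 - 4, 2·x·y + 4·y]].
At the point, J = [[-3.2500, -2.0000], [-3.7500, 3.0000]] (det J = -17.2500).
Solving J·Δ = −F gives Δ = (-1.2029, -1.4203).
Then the next iterate is (x, y)₁ = (-0.2029, -0.9203).

(-0.2029, -0.9203)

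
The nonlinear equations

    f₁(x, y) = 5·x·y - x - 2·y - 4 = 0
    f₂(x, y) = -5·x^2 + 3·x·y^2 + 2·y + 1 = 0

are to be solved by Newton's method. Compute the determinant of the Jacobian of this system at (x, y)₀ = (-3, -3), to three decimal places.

J = [[5·y - 1, 5·x - 2], [-10·x + 3·y^2, 6·x·y + 2]].
At the point, J = [[-16.000, -17.000], [57.000, 56.000]].
det J = 73.000.

73.000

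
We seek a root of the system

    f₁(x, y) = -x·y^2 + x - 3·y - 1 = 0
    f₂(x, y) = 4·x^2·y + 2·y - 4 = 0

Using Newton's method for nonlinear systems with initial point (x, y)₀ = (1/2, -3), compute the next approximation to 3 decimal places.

(1.000, 3.333)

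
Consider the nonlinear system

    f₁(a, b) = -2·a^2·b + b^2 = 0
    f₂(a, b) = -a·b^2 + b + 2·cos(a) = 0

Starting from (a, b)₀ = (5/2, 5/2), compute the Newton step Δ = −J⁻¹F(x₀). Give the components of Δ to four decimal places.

(-0.7643, -0.7857)

At (5/2, 5/2): F = (-25.0000, -14.727287).
Jacobian J = [[-4·a·b, -2·a^2 + 2·b], [-b^2 - 2·sin(a), -2·a·b + 1]].
At the point, J = [[-25.0000, -7.5000], [-7.446944, -11.5000]] (det J = 231.647918).
Solving J·Δ = −F gives Δ = (-0.7643, -0.7857).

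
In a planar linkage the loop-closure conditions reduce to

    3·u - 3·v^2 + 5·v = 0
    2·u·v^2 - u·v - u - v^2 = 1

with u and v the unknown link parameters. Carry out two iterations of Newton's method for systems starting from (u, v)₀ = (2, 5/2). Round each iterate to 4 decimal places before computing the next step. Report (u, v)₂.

(0.9669, 2.1266)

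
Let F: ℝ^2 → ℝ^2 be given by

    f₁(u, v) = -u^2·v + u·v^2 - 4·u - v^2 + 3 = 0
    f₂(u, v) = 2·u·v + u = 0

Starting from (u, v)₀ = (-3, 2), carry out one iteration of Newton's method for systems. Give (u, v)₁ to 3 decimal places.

(1.925, 3.604)

At (-3, 2): F = (-19.000, -15.000).
Jacobian J = [[-2·u·v + v^2 - 4, -u^2 + 2·u·v - 2·v], [2·v + 1, 2·u]].
At the point, J = [[12.000, -25.000], [5.000, -6.000]] (det J = 53.000).
Solving J·Δ = −F gives Δ = (4.925, 1.604).
Then the next iterate is (u, v)₁ = (1.925, 3.604).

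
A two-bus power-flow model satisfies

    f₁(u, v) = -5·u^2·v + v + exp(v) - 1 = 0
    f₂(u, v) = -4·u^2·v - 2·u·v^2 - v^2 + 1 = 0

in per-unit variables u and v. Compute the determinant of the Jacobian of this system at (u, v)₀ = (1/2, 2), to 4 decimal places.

J = [[-10·u·v, -5·u^2 + exp(v) + 1], [-8·u·v - 2·v^2, -4·u^2 - 4·u·v - 2·v]].
At the point, J = [[-10.0000, 7.139056], [-16.0000, -9.0000]].
det J = 204.2249.

204.2249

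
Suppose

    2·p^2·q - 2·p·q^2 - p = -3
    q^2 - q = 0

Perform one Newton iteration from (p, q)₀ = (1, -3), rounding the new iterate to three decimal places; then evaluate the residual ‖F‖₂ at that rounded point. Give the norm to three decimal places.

5.379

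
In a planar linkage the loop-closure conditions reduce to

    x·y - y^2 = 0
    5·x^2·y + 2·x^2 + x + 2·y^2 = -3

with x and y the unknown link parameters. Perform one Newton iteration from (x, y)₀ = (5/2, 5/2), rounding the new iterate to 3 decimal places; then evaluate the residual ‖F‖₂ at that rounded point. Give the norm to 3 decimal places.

32.928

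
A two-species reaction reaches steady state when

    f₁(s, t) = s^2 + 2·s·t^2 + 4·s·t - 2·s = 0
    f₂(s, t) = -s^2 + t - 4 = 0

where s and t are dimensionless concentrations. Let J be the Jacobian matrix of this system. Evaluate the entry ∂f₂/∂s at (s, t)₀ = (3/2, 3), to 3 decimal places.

-3.000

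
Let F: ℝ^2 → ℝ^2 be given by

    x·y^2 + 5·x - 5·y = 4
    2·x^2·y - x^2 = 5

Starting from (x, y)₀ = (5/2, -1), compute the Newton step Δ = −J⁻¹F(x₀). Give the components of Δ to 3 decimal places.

At (5/2, -1): F = (16.000, -23.750).
Jacobian J = [[y^2 + 5, 2·x·y - 5], [4·x·y - 2·x, 2·x^2]].
At the point, J = [[6.000, -10.000], [-15.000, 12.500]] (det J = -75.000).
Solving J·Δ = −F gives Δ = (-0.500, 1.300).

(-0.500, 1.300)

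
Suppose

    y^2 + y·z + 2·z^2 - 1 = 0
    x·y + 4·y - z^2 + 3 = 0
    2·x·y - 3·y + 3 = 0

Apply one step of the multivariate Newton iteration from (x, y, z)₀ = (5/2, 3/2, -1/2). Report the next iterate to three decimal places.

(1.230, 0.405, -3.976)

At (5/2, 3/2, -1/2): F = (1.000, 12.500, 6.000).
Jacobian J = [[0, 2·y + z, y + 4·z], [y, x + 4, -2·z], [2·y, 2·x - 3, 0]].
At the point, J = [[0.000, 2.500, -0.500], [1.500, 6.500, 1.000], [3.000, 2.000, 0.000]] (det J = 15.750).
Solving J·Δ = −F gives Δ = (-1.270, -1.095, -3.476).
Then the next iterate is (x, y, z)₁ = (1.230, 0.405, -3.976).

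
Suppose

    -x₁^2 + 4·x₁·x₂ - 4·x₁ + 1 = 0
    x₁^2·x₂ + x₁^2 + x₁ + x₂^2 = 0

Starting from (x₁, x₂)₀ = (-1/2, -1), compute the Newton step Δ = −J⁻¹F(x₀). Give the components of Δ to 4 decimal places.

At (-1/2, -1): F = (4.7500, 0.5000).
Jacobian J = [[-2·x₁ + 4·x₂ - 4, 4·x₁], [2·x₁·x₂ + 2·x₁ + 1, x₁^2 + 2·x₂]].
At the point, J = [[-7.0000, -2.0000], [1.0000, -1.7500]] (det J = 14.2500).
Solving J·Δ = −F gives Δ = (0.5132, 0.5789).

(0.5132, 0.5789)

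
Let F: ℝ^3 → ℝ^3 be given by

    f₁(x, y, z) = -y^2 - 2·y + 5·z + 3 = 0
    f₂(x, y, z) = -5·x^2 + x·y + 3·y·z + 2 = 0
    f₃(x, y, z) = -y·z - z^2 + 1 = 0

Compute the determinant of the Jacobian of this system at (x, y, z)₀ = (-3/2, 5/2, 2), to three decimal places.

-971.250

J = [[0, -2·y - 2, 5], [-10·x + y, x + 3·z, 3·y], [0, -z, -y - 2·z]].
At the point, J = [[0.000, -7.000, 5.000], [17.500, 4.500, 7.500], [0.000, -2.000, -6.500]].
det J = -971.250.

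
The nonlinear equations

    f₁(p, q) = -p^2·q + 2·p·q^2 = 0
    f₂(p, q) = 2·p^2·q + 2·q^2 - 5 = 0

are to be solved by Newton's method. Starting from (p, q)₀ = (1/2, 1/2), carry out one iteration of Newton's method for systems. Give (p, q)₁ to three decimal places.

(5.167, 0.333)

At (1/2, 1/2): F = (0.125, -4.250).
Jacobian J = [[-2·p·q + 2·q^2, -p^2 + 4·p·q], [4·p·q, 2·p^2 + 4·q]].
At the point, J = [[0.000, 0.750], [1.000, 2.500]] (det J = -0.750).
Solving J·Δ = −F gives Δ = (4.667, -0.167).
Then the next iterate is (p, q)₁ = (5.167, 0.333).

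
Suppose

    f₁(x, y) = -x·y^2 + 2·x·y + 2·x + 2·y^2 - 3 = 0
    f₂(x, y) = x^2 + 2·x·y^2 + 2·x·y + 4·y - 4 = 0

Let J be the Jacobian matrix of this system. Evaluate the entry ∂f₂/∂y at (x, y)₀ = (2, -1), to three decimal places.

0.000

∂f₂/∂y = 4·x·y + 2·x + 4.
At (2, -1) this is 0.000.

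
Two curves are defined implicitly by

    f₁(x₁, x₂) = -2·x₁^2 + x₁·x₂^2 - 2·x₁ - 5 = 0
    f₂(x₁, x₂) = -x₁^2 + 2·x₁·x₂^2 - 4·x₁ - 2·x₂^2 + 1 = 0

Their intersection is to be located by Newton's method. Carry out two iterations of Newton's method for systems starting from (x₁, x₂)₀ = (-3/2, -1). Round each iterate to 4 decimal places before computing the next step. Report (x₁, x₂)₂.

(-3.1207, -2.1916)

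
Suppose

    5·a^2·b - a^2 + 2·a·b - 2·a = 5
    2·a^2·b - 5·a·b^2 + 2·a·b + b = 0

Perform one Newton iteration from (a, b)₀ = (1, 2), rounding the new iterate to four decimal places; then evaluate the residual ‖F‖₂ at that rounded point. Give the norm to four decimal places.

2.5615

At (1, 2): F = (6.0000, -10.0000).
Jacobian J = [[10·a·b - 2·a + 2·b - 2, 5·a^2 + 2·a], [4·a·b - 5·b^2 + 2·b, 2·a^2 - 10·a·b + 2·a + 1]].
At the point, J = [[20.0000, 7.0000], [-8.0000, -15.0000]] (det J = -244.0000).
Solving J·Δ = −F gives Δ = (-0.0820, -0.6230).
Then the next iterate is (a, b)₁ = (0.9180, 1.3770).
Re-evaluating at (0.9180, 1.3770): F = (0.651603, -2.477198), so ‖F‖₂ = 2.5615.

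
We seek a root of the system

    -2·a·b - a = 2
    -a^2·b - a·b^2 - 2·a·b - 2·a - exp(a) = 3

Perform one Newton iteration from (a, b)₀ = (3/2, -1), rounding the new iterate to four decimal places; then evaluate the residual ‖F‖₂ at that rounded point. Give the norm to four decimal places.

At (3/2, -1): F = (-0.5000, -6.731689).
Jacobian J = [[-2·b - 1, -2·a], [-2·a·b - b^2 - 2·b - exp(a) - 2, -a^2 - 2·a·b - 2·a]].
At the point, J = [[1.0000, -3.0000], [-2.481689, -2.2500]] (det J = -9.695067).
Solving J·Δ = −F gives Δ = (-1.9670, -0.8223).
Then the next iterate is (a, b)₁ = (-0.4670, -1.8223).
Re-evaluating at (-0.4670, -1.8223): F = (-3.235028, -2.446682), so ‖F‖₂ = 4.0561.

4.0561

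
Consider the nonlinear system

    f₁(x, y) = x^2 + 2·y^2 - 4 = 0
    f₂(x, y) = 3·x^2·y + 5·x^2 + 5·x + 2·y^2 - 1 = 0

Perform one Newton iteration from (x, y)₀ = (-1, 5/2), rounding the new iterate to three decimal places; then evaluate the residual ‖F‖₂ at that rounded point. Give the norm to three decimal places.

At (-1, 5/2): F = (9.500, 19.000).
Jacobian J = [[2·x, 4·y], [6·x·y + 10·x + 5, 3·x^2 + 4·y]].
At the point, J = [[-2.000, 10.000], [-20.000, 13.000]] (det J = 174.000).
Solving J·Δ = −F gives Δ = (0.382, -0.874).
Then the next iterate is (x, y)₁ = (-0.618, 1.626).
Re-evaluating at (-0.618, 1.626): F = (1.66968, 4.97040), so ‖F‖₂ = 5.243.

5.243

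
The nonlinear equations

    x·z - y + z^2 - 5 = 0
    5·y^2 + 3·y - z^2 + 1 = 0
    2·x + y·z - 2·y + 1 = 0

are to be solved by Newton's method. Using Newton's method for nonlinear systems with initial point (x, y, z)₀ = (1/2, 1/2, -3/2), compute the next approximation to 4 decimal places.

At (1/2, 1/2, -3/2): F = (-4.0000, 1.5000, 0.2500).
Jacobian J = [[z, -1, x + 2·z], [0, 10·y + 3, -2·z], [2, z - 2, y]].
At the point, J = [[-1.5000, -1.0000, -2.5000], [0.0000, 8.0000, 3.0000], [2.0000, -3.5000, 0.5000]] (det J = 12.2500).
Solving J·Δ = −F gives Δ = (3.2551, 1.3469, -4.0918).
Then the next iterate is (x, y, z)₁ = (3.7551, 1.8469, -5.5918).

(3.7551, 1.8469, -5.5918)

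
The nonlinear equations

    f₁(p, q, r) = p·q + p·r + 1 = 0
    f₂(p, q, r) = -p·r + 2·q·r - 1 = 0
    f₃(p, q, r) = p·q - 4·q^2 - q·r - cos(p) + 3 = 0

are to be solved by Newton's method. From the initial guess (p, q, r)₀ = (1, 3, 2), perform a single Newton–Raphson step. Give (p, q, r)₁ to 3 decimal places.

At (1, 3, 2): F = (6.000, 9.000, -36.54030).
Jacobian J = [[q + r, p, p], [-r, 2·r, -p + 2·q], [q + sin(p), p - 8·q - r, -q]].
At the point, J = [[5.000, 1.000, 1.000], [-2.000, 4.000, 5.000], [3.84147, -25.000, -3.000]] (det J = 612.84147).
Solving J·Δ = −F gives Δ = (-0.724, -1.462, -0.919).
Then the next iterate is (p, q, r)₁ = (0.276, 1.538, 1.081).

(0.276, 1.538, 1.081)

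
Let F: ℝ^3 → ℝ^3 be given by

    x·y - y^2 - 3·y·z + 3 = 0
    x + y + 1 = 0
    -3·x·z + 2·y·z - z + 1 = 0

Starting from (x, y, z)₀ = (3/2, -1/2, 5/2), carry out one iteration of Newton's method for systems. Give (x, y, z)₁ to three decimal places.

At (3/2, -1/2, 5/2): F = (5.750, 2.000, -15.250).
Jacobian J = [[y, x - 2·y - 3·z, -3·y], [1, 1, 0], [-3·z, 2·z, -3·x + 2·y - 1]].
At the point, J = [[-0.500, -5.000, 1.500], [1.000, 1.000, 0.000], [-7.500, 5.000, -6.500]] (det J = -10.500).
Solving J·Δ = −F gives Δ = (-6.143, 4.143, 7.929).
Then the next iterate is (x, y, z)₁ = (-4.643, 3.643, 10.429).

(-4.643, 3.643, 10.429)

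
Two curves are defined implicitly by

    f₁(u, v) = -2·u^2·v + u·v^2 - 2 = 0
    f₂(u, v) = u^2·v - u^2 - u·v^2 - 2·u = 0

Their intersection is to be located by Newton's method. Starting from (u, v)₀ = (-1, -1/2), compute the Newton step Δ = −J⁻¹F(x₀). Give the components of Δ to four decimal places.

At (-1, -1/2): F = (-1.2500, 0.7500).
Jacobian J = [[-4·u·v + v^2, -2·u^2 + 2·u·v], [2·u·v - 2·u - v^2 - 2, u^2 - 2·u·v]].
At the point, J = [[-1.7500, -1.0000], [0.7500, 0.0000]] (det J = 0.7500).
Solving J·Δ = −F gives Δ = (-1.0000, 0.5000).

(-1.0000, 0.5000)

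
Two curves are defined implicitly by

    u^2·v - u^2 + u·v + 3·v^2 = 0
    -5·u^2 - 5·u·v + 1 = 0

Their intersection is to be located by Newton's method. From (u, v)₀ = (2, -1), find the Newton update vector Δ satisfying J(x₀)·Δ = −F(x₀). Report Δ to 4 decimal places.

(-0.7778, 0.2667)

At (2, -1): F = (-7.0000, -9.0000).
Jacobian J = [[2·u·v - 2·u + v, u^2 + u + 6·v], [-10·u - 5·v, -5·u]].
At the point, J = [[-9.0000, 0.0000], [-15.0000, -10.0000]] (det J = 90.0000).
Solving J·Δ = −F gives Δ = (-0.7778, 0.2667).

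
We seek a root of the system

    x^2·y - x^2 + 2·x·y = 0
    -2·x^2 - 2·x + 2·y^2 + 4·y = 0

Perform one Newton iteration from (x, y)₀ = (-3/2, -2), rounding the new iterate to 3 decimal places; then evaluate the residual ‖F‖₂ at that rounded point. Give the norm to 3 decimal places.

At (-3/2, -2): F = (-0.750, -1.500).
Jacobian J = [[2·x·y - 2·x + 2·y, x^2 + 2·x], [-4·x - 2, 4·y + 4]].
At the point, J = [[5.000, -0.750], [4.000, -4.000]] (det J = -17.000).
Solving J·Δ = −F gives Δ = (0.110, -0.265).
Then the next iterate is (x, y)₁ = (-1.390, -2.265).
Re-evaluating at (-1.390, -2.265): F = (-0.01161, 0.11625), so ‖F‖₂ = 0.117.

0.117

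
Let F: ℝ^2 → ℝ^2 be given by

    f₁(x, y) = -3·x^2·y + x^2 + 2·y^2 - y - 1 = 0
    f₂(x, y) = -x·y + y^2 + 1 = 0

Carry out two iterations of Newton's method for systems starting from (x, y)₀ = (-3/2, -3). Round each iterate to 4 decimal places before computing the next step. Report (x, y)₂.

At (-3/2, -3): F = (42.5000, 5.5000).
Jacobian J = [[-6·x·y + 2·x, -3·x^2 + 4·y - 1], [-y, -x + 2·y]].
At the point, J = [[-30.0000, -19.7500], [3.0000, -4.5000]] (det J = 194.2500).
Solving J·Δ = −F gives Δ = (0.4254, 1.5058).
Then the next iterate is (x, y)₁ = (-1.0746, -1.4942).
Round to (-1.0746, -1.4942) and repeat: F = (11.290583, 1.626966), J = [[-11.783204, -10.441095], [1.4942, -1.9138]].
Δ = (0.1211, 0.9447), so (x, y)₂ = (-0.9535, -0.5495).

(-0.9535, -0.5495)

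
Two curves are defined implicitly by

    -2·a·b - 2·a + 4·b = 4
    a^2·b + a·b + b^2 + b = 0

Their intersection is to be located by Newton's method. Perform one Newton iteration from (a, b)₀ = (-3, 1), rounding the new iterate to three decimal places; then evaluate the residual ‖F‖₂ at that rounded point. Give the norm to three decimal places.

21.541

At (-3, 1): F = (12.000, 8.000).
Jacobian J = [[-2·b - 2, -2·a + 4], [2·a·b + b, a^2 + a + 2·b + 1]].
At the point, J = [[-4.000, 10.000], [-5.000, 9.000]] (det J = 14.000).
Solving J·Δ = −F gives Δ = (-2.000, -2.000).
Then the next iterate is (a, b)₁ = (-5.000, -1.000).
Re-evaluating at (-5.000, -1.000): F = (-8.000, -20.000), so ‖F‖₂ = 21.541.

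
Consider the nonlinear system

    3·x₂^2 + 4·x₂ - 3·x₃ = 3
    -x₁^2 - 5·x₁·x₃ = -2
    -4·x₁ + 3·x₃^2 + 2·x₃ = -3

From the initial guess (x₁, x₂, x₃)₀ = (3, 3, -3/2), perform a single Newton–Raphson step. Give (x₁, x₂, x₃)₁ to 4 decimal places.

(0.3440, 1.2638, -0.7323)

At (3, 3, -3/2): F = (40.5000, 15.5000, -5.2500).
Jacobian J = [[0, 6·x₂ + 4, -3], [-2·x₁ - 5·x₃, 0, -5·x₁], [-4, 0, 6·x₃ + 2]].
At the point, J = [[0.0000, 22.0000, -3.0000], [1.5000, 0.0000, -15.0000], [-4.0000, 0.0000, -7.0000]] (det J = 1551.0000).
Solving J·Δ = −F gives Δ = (-2.6560, -1.7362, 0.7677).
Then the next iterate is (x₁, x₂, x₃)₁ = (0.3440, 1.2638, -0.7323).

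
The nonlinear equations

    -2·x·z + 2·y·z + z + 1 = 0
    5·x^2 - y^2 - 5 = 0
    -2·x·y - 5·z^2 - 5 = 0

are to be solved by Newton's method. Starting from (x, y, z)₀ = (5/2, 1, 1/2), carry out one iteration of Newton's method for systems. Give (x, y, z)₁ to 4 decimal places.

(1.3639, -0.5757, 0.2802)

At (5/2, 1, 1/2): F = (0.0000, 25.2500, -11.2500).
Jacobian J = [[-2·z, 2·z, -2·x + 2·y + 1], [10·x, -2·y, 0], [-2·y, -2·x, -10·z]].
At the point, J = [[-1.0000, 1.0000, -2.0000], [25.0000, -2.0000, 0.0000], [-2.0000, -5.0000, -5.0000]] (det J = 373.0000).
Solving J·Δ = −F gives Δ = (-1.1361, -1.5757, -0.2198).
Then the next iterate is (x, y, z)₁ = (1.3639, -0.5757, 0.2802).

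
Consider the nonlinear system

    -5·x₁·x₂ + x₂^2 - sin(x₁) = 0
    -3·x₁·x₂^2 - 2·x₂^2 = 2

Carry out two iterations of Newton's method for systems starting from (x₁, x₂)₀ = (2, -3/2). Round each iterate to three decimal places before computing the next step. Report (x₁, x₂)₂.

(0.771, -0.255)

At (2, -3/2): F = (16.34070, -20.000).
Jacobian J = [[-5·x₂ - cos(x₁), -5·x₁ + 2·x₂], [-3·x₂^2, -6·x₁·x₂ - 4·x₂]].
At the point, J = [[7.91615, -13.000], [-6.750, 24.000]] (det J = 102.23752).
Solving J·Δ = −F gives Δ = (-1.293, 0.470).
Then the next iterate is (x₁, x₂)₁ = (0.707, -1.030).
Round to (0.707, -1.030) and repeat: F = (4.05239, -6.37197), J = [[4.38969, -5.595], [-3.18270, 8.48926]].
Δ = (0.064, 0.775), so (x₁, x₂)₂ = (0.771, -0.255).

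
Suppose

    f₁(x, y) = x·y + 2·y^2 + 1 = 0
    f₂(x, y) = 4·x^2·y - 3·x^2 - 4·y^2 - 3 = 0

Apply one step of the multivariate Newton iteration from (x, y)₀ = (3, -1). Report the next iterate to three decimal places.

At (3, -1): F = (0.000, -70.000).
Jacobian J = [[y, x + 4·y], [8·x·y - 6·x, 4·x^2 - 8·y]].
At the point, J = [[-1.000, -1.000], [-42.000, 44.000]] (det J = -86.000).
Solving J·Δ = −F gives Δ = (-0.814, 0.814).
Then the next iterate is (x, y)₁ = (2.186, -0.186).

(2.186, -0.186)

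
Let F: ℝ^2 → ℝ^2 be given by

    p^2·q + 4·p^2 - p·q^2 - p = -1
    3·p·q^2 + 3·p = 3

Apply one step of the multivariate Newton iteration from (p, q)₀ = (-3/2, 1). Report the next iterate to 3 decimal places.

(-0.889, 0.074)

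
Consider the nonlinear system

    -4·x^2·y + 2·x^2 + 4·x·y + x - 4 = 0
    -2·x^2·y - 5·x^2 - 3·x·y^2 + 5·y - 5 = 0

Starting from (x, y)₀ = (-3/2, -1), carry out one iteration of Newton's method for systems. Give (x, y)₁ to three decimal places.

At (-3/2, -1): F = (14.000, -12.250).
Jacobian J = [[-8·x·y + 4·x + 4·y + 1, -4·x^2 + 4·x], [-4·x·y - 10·x - 3·y^2, -2·x^2 - 6·x·y + 5]].
At the point, J = [[-21.000, -15.000], [6.000, -8.500]] (det J = 268.500).
Solving J·Δ = −F gives Δ = (1.128, -0.645).
Then the next iterate is (x, y)₁ = (-0.372, -1.645).

(-0.372, -1.645)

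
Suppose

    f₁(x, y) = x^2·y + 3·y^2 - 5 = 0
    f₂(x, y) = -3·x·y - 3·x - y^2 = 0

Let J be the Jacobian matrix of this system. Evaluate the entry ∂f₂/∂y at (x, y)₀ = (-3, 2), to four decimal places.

5.0000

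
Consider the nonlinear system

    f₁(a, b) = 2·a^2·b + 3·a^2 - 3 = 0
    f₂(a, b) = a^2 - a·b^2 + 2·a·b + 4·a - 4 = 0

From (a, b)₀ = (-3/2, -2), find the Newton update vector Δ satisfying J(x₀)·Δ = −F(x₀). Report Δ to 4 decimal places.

At (-3/2, -2): F = (-5.2500, 4.2500).
Jacobian J = [[4·a·b + 6·a, 2·a^2], [2·a - b^2 + 2·b + 4, -2·a·b + 2·a]].
At the point, J = [[3.0000, 4.5000], [-7.0000, -9.0000]] (det J = 4.5000).
Solving J·Δ = −F gives Δ = (-6.2500, 5.3333).

(-6.2500, 5.3333)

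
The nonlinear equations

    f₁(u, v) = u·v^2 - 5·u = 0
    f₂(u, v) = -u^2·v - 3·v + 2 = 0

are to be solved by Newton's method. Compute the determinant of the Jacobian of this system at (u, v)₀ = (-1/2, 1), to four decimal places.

14.0000

J = [[v^2 - 5, 2·u·v], [-2·u·v, -u^2 - 3]].
At the point, J = [[-4.0000, -1.0000], [1.0000, -3.2500]].
det J = 14.0000.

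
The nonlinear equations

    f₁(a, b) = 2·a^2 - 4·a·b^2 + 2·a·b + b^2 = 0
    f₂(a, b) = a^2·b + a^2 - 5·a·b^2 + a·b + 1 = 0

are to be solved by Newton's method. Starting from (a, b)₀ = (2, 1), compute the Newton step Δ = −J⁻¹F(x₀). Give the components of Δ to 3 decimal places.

(-1.364, -0.318)

At (2, 1): F = (5.000, 1.000).
Jacobian J = [[4·a - 4·b^2 + 2·b, -8·a·b + 2·a + 2·b], [2·a·b + 2·a - 5·b^2 + b, a^2 - 10·a·b + a]].
At the point, J = [[6.000, -10.000], [4.000, -14.000]] (det J = -44.000).
Solving J·Δ = −F gives Δ = (-1.364, -0.318).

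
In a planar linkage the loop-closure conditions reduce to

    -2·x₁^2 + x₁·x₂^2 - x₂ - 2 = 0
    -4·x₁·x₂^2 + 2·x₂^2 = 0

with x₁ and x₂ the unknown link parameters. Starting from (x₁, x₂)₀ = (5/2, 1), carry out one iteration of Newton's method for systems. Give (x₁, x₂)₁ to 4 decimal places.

At (5/2, 1): F = (-13.0000, -8.0000).
Jacobian J = [[-4·x₁ + x₂^2, 2·x₁·x₂ - 1], [-4·x₂^2, -8·x₁·x₂ + 4·x₂]].
At the point, J = [[-9.0000, 4.0000], [-4.0000, -16.0000]] (det J = 160.0000).
Solving J·Δ = −F gives Δ = (-1.5000, -0.1250).
Then the next iterate is (x₁, x₂)₁ = (1.0000, 0.8750).

(1.0000, 0.8750)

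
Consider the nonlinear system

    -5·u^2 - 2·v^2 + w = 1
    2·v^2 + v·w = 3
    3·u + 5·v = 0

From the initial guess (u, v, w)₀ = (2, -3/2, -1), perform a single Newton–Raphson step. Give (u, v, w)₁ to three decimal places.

At (2, -3/2, -1): F = (-26.500, 3.000, -1.500).
Jacobian J = [[-10·u, -4·v, 1], [0, 4·v + w, v], [3, 5, 0]].
At the point, J = [[-20.000, 6.000, 1.000], [0.000, -7.000, -1.500], [3.000, 5.000, 0.000]] (det J = -156.000).
Solving J·Δ = −F gives Δ = (-1.159, 0.995, -2.644).
Then the next iterate is (u, v, w)₁ = (0.841, -0.505, -3.644).

(0.841, -0.505, -3.644)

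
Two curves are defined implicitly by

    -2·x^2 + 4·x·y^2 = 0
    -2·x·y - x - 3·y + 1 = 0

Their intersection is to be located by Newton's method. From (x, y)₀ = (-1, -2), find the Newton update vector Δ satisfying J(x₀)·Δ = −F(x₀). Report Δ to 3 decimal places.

(-0.676, 1.971)

At (-1, -2): F = (-18.000, 4.000).
Jacobian J = [[-4·x + 4·y^2, 8·x·y], [-2·y - 1, -2·x - 3]].
At the point, J = [[20.000, 16.000], [3.000, -1.000]] (det J = -68.000).
Solving J·Δ = −F gives Δ = (-0.676, 1.971).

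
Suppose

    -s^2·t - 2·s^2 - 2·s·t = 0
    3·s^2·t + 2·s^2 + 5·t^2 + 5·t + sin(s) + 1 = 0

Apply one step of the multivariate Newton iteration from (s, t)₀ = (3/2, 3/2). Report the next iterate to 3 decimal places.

(0.938, 0.589)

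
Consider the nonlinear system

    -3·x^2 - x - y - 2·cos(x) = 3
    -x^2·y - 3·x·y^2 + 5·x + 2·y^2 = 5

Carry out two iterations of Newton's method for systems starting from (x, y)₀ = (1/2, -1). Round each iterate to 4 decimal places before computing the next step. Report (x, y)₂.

(1.2320, -5.3759)

At (1/2, -1): F = (-5.005165, -1.7500).
Jacobian J = [[-6·x + 2·sin(x) - 1, -1], [-2·x·y - 3·y^2 + 5, -x^2 - 6·x·y + 4·y]].
At the point, J = [[-3.041149, -1.0000], [3.0000, -1.2500]] (det J = 6.801436).
Solving J·Δ = −F gives Δ = (-0.6626, -2.9902).
Then the next iterate is (x, y)₁ = (-0.1626, -3.9902).
Round to (-0.1626, -3.9902) and repeat: F = (-0.900136, 33.902491), J = [[-0.348169, -1.0000], [-44.062701, -19.880078]].
Δ = (1.3946, -1.3857), so (x, y)₂ = (1.2320, -5.3759).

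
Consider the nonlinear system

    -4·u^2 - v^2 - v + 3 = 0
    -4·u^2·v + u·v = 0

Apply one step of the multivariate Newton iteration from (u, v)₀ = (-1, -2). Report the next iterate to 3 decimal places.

At (-1, -2): F = (-3.000, 10.000).
Jacobian J = [[-8·u, -2·v - 1], [-8·u·v + v, -4·u^2 + u]].
At the point, J = [[8.000, 3.000], [-18.000, -5.000]] (det J = 14.000).
Solving J·Δ = −F gives Δ = (1.071, -1.857).
Then the next iterate is (u, v)₁ = (0.071, -3.857).

(0.071, -3.857)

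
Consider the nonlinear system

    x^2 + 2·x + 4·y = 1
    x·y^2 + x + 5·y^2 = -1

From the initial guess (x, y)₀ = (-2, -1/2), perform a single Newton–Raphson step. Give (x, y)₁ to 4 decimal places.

(-12.0000, -4.7500)

At (-2, -1/2): F = (-3.0000, -0.2500).
Jacobian J = [[2·x + 2, 4], [y^2 + 1, 2·x·y + 10·y]].
At the point, J = [[-2.0000, 4.0000], [1.2500, -3.0000]] (det J = 1.0000).
Solving J·Δ = −F gives Δ = (-10.0000, -4.2500).
Then the next iterate is (x, y)₁ = (-12.0000, -4.7500).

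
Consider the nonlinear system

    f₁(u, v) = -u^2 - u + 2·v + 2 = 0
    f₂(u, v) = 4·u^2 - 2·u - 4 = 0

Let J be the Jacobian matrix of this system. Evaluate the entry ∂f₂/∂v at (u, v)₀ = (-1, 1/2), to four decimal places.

0.0000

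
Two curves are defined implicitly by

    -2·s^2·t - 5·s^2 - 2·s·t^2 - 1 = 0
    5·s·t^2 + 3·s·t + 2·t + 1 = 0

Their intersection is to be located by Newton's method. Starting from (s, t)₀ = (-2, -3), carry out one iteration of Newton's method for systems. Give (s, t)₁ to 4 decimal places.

(-5.5000, 0.6250)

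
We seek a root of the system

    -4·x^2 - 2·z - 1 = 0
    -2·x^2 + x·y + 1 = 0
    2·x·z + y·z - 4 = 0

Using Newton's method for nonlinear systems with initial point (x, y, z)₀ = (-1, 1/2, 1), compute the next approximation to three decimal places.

At (-1, 1/2, 1): F = (-7.000, -1.500, -5.500).
Jacobian J = [[-8·x, 0, -2], [-4·x + y, x, 0], [2·z, z, 2·x + y]].
At the point, J = [[8.000, 0.000, -2.000], [4.500, -1.000, 0.000], [2.000, 1.000, -1.500]] (det J = -1.000).
Solving J·Δ = −F gives Δ = (3.500, 14.250, 10.500).
Then the next iterate is (x, y, z)₁ = (2.500, 14.750, 11.500).

(2.500, 14.750, 11.500)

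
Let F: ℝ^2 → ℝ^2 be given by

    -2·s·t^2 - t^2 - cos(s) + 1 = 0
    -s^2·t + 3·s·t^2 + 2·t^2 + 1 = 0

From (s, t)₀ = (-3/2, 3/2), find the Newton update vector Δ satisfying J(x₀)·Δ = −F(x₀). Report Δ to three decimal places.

(-0.355, -1.230)

At (-3/2, 3/2): F = (5.42926, -8.000).
Jacobian J = [[-2·t^2 + sin(s), -4·s·t - 2·t], [-2·s·t + 3·t^2, -s^2 + 6·s·t + 4·t]].
At the point, J = [[-5.49749, 6.000], [11.250, -9.750]] (det J = -13.89942).
Solving J·Δ = −F gives Δ = (-0.355, -1.230).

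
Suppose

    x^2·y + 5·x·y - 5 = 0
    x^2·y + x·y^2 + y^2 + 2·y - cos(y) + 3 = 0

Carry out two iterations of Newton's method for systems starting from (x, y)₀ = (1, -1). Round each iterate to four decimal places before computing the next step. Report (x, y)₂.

(10.9741, -1.2037)

At (1, -1): F = (-11.0000, 1.459698).
Jacobian J = [[2·x·y + 5·y, x^2 + 5·x], [2·x·y + y^2, x^2 + 2·x·y + 2·y + sin(y) + 2]].
At the point, J = [[-7.0000, 6.0000], [-1.0000, -1.841471]] (det J = 18.890297).
Solving J·Δ = −F gives Δ = (-0.6087, 1.1232).
Then the next iterate is (x, y)₁ = (0.3913, 0.1232).
Round to (0.3913, 0.1232) and repeat: F = (-4.740095, 2.293961), J = [[0.712416, 2.109616], [0.111595, 2.618821]].
Δ = (10.5828, -1.3269), so (x, y)₂ = (10.9741, -1.2037).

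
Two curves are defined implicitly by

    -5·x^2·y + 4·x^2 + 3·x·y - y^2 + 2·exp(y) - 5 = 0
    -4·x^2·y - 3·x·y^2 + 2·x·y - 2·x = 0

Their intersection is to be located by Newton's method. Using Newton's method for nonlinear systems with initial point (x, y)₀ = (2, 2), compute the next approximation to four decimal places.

(1.8899, 0.6840)

At (2, 2): F = (-6.221888, -52.0000).
Jacobian J = [[-10·x·y + 8·x + 3·y, -5·x^2 + 3·x - 2·y + 2·exp(y)], [-8·x·y - 3·y^2 + 2·y - 2, -4·x^2 - 6·x·y + 2·x]].
At the point, J = [[-18.0000, -3.221888], [-42.0000, -36.0000]] (det J = 512.680712).
Solving J·Δ = −F gives Δ = (-0.1101, -1.3160).
Then the next iterate is (x, y)₁ = (1.8899, 0.6840).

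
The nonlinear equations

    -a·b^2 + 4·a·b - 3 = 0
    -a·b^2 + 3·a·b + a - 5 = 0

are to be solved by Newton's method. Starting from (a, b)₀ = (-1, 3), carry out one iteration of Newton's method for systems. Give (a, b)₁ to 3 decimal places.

(-0.143, 4.714)

At (-1, 3): F = (-6.000, -6.000).
Jacobian J = [[-b^2 + 4·b, -2·a·b + 4·a], [-b^2 + 3·b + 1, -2·a·b + 3·a]].
At the point, J = [[3.000, 2.000], [1.000, 3.000]] (det J = 7.000).
Solving J·Δ = −F gives Δ = (0.857, 1.714).
Then the next iterate is (a, b)₁ = (-0.143, 4.714).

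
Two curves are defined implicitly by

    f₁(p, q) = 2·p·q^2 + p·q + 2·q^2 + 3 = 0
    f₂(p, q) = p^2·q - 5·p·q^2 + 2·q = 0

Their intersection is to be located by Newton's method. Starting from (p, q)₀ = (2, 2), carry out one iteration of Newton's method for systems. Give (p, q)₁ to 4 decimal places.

(-9.6429, 5.2857)

At (2, 2): F = (31.0000, -28.0000).
Jacobian J = [[2·q^2 + q, 4·p·q + p + 4·q], [2·p·q - 5·q^2, p^2 - 10·p·q + 2]].
At the point, J = [[10.0000, 26.0000], [-12.0000, -34.0000]] (det J = -28.0000).
Solving J·Δ = −F gives Δ = (-11.6429, 3.2857).
Then the next iterate is (p, q)₁ = (-9.6429, 5.2857).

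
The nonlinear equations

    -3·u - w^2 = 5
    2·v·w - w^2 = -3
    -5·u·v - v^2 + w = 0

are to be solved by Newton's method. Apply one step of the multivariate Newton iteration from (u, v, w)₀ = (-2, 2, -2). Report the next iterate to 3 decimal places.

(39.000, 62.750, 29.500)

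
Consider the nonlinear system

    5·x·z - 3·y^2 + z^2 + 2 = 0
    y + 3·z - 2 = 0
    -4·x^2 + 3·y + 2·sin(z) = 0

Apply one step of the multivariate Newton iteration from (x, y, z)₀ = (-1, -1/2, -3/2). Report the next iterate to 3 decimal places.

(-0.734, 1.205, 0.265)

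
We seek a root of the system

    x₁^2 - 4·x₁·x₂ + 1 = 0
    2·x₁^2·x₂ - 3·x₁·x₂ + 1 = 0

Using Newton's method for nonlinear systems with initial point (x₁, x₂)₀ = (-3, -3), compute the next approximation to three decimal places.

(-2.317, -1.175)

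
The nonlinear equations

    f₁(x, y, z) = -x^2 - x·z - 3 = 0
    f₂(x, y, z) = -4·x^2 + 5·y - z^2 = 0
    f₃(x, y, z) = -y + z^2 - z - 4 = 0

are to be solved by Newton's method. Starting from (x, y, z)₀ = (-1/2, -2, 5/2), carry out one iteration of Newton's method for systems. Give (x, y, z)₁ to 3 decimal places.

(-1.551, 3.138, 3.347)

At (-1/2, -2, 5/2): F = (-2.000, -17.250, 1.750).
Jacobian J = [[-2·x - z, 0, -x], [-8·x, 5, -2·z], [0, -1, 2·z - 1]].
At the point, J = [[-1.500, 0.000, 0.500], [4.000, 5.000, -5.000], [0.000, -1.000, 4.000]] (det J = -24.500).
Solving J·Δ = −F gives Δ = (-1.051, 5.138, 0.847).
Then the next iterate is (x, y, z)₁ = (-1.551, 3.138, 3.347).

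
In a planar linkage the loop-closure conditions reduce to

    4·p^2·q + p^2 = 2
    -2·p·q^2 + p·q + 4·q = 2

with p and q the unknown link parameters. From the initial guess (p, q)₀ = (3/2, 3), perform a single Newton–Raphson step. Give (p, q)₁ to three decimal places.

(0.853, 2.777)

At (3/2, 3): F = (27.250, -12.500).
Jacobian J = [[8·p·q + 2·p, 4·p^2], [-2·q^2 + q, -4·p·q + p + 4]].
At the point, J = [[39.000, 9.000], [-15.000, -12.500]] (det J = -352.500).
Solving J·Δ = −F gives Δ = (-0.647, -0.223).
Then the next iterate is (p, q)₁ = (0.853, 2.777).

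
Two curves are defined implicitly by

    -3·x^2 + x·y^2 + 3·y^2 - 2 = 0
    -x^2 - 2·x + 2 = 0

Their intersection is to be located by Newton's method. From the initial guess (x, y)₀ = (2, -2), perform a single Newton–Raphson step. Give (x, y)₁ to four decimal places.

At (2, -2): F = (6.0000, -6.0000).
Jacobian J = [[-6·x + y^2, 2·x·y + 6·y], [-2·x - 2, 0]].
At the point, J = [[-8.0000, -20.0000], [-6.0000, 0.0000]] (det J = -120.0000).
Solving J·Δ = −F gives Δ = (-1.0000, 0.7000).
Then the next iterate is (x, y)₁ = (1.0000, -1.3000).

(1.0000, -1.3000)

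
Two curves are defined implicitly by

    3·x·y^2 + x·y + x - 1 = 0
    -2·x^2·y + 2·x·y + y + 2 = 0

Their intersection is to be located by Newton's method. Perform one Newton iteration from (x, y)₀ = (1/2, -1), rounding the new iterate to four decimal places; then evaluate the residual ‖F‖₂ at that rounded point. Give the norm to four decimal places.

At (1/2, -1): F = (0.5000, 0.5000).
Jacobian J = [[3·y^2 + y + 1, 6·x·y + x], [-4·x·y + 2·y, -2·x^2 + 2·x + 1]].
At the point, J = [[3.0000, -2.5000], [0.0000, 1.5000]] (det J = 4.5000).
Solving J·Δ = −F gives Δ = (-0.4444, -0.3333).
Then the next iterate is (x, y)₁ = (0.0556, -1.3333).
Re-evaluating at (0.0556, -1.3333): F = (-0.722013, 0.526680), so ‖F‖₂ = 0.8937.

0.8937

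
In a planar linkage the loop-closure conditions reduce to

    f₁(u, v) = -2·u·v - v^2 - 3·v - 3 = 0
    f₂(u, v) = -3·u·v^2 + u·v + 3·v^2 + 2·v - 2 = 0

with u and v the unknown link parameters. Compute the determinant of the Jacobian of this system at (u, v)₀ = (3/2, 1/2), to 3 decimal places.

J = [[-2·v, -2·u - 2·v - 3], [-3·v^2 + v, -6·u·v + u + 6·v + 2]].
At the point, J = [[-1.000, -7.000], [-0.250, 2.000]].
det J = -3.750.

-3.750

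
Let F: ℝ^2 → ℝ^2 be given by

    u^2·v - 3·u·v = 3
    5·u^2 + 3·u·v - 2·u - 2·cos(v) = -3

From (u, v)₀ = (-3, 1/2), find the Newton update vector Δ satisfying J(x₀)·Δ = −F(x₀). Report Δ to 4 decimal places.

At (-3, 1/2): F = (6.0000, 47.744835).
Jacobian J = [[2·u·v - 3·v, u^2 - 3·u], [10·u + 3·v - 2, 3·u + 2·sin(v)]].
At the point, J = [[-4.5000, 18.0000], [-30.5000, -8.041149]] (det J = 585.185170).
Solving J·Δ = −F gives Δ = (1.5511, 0.0544).

(1.5511, 0.0544)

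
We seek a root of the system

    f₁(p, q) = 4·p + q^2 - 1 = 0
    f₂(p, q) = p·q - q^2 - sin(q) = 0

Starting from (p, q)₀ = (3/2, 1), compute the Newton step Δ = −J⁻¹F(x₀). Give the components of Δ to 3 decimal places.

(-0.902, -1.196)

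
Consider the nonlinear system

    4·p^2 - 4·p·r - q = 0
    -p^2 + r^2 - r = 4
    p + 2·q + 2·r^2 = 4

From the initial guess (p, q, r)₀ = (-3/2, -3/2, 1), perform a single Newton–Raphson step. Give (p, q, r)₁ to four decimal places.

(0.1013, -1.9430, 2.4462)

At (-3/2, -3/2, 1): F = (16.5000, -6.2500, -6.5000).
Jacobian J = [[8·p - 4·r, -1, -4·p], [-2·p, 0, 2·r - 1], [1, 2, 4·r]].
At the point, J = [[-16.0000, -1.0000, 6.0000], [3.0000, 0.0000, 1.0000], [1.0000, 2.0000, 4.0000]] (det J = 79.0000).
Solving J·Δ = −F gives Δ = (1.6013, -0.4430, 1.4462).
Then the next iterate is (p, q, r)₁ = (0.1013, -1.9430, 2.4462).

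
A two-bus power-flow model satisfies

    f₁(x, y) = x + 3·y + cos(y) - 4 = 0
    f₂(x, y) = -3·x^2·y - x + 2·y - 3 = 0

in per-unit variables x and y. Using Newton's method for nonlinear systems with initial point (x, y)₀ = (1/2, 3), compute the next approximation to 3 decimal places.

(0.335, 1.480)

At (1/2, 3): F = (4.51001, 0.250).
Jacobian J = [[1, -sin(y) + 3], [-6·x·y - 1, -3·x^2 + 2]].
At the point, J = [[1.000, 2.85888], [-10.000, 1.250]] (det J = 29.83880).
Solving J·Δ = −F gives Δ = (-0.165, -1.520).
Then the next iterate is (x, y)₁ = (0.335, 1.480).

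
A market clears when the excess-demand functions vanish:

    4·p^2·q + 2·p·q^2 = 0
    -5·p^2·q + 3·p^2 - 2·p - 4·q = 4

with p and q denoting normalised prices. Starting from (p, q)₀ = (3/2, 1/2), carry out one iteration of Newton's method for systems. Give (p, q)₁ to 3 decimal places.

At (3/2, 1/2): F = (5.250, -7.875).
Jacobian J = [[8·p·q + 2·q^2, 4·p^2 + 4·p·q], [-10·p·q + 6·p - 2, -5·p^2 - 4]].
At the point, J = [[6.500, 12.000], [-0.500, -15.250]] (det J = -93.125).
Solving J·Δ = −F gives Δ = (0.155, -0.521).
Then the next iterate is (p, q)₁ = (1.655, -0.021).

(1.655, -0.021)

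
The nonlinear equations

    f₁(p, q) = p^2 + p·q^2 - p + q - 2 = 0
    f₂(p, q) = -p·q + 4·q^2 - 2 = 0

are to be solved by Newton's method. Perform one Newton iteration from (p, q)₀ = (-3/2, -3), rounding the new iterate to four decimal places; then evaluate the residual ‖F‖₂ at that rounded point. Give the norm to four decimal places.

At (-3/2, -3): F = (-14.7500, 29.5000).
Jacobian J = [[2·p + q^2 - 1, 2·p·q + 1], [-q, -p + 8·q]].
At the point, J = [[5.0000, 10.0000], [3.0000, -22.5000]] (det J = -142.5000).
Solving J·Δ = −F gives Δ = (0.2588, 1.3456).
Then the next iterate is (p, q)₁ = (-1.2412, -1.6544).
Re-evaluating at (-1.2412, -1.6544): F = (-4.269836, 6.894716), so ‖F‖₂ = 8.1098.

8.1098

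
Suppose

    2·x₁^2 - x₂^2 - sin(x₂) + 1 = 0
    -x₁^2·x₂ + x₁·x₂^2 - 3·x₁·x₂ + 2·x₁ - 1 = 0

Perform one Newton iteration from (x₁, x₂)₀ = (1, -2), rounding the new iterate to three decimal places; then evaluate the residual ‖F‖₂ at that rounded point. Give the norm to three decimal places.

3.168

At (1, -2): F = (-0.09070, 13.000).
Jacobian J = [[4·x₁, -2·x₂ - cos(x₂)], [-2·x₁·x₂ + x₂^2 - 3·x₂ + 2, -x₁^2 + 2·x₁·x₂ - 3·x₁]].
At the point, J = [[4.000, 4.41615], [16.000, -8.000]] (det J = -102.65835).
Solving J·Δ = −F gives Δ = (-0.552, 0.521).
Then the next iterate is (x₁, x₂)₁ = (0.448, -1.479).
Re-evaluating at (0.448, -1.479): F = (0.20976, 3.16059), so ‖F‖₂ = 3.168.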